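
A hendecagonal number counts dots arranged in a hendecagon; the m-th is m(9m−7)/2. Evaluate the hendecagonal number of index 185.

153365

The 185th hendecagonal number is n(9n−7)/2 with n = 185.
185·(9·185 − 7)/2 = 185·1658/2 = 185·829 = 153365.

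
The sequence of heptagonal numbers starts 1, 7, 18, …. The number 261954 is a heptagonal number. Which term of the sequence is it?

Set n(5n−3)/2 = 261954, giving 5n² − 3n − 523908 = 0.
So n = (3 + 3237) / 10 = 3240/10 = 324.

324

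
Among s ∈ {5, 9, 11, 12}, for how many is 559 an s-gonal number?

s = 5: P(5, 19) = 532 and P(5, 20) = 590; 559 is not s-gonal.
s = 9: P(9, 13) = 559. ✓
s = 11: P(11, 11) = 506 and P(11, 12) = 606; 559 is not s-gonal.
s = 12: P(12, 10) = 460 and P(12, 11) = 561; 559 is not s-gonal.
Hits: s ∈ {9} → 1.

1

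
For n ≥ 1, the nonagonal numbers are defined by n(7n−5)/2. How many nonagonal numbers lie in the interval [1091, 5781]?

The n-th nonagonal number is n(7n−5)/2.
Smallest index with value ≥ 1091: n = 19 (giving 1216).
Largest index with value ≤ 5781: n = 41 (giving 5781).
Indices 19 through 41: 23 terms.

23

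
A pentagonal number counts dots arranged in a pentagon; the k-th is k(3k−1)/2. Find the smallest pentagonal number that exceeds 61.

70

Solve n(3n−1)/2 > 61 for integer n.
The largest n with value ≤ 61 is 6 (since 51 ≤ 61 < 70), so the first above is n = 7, value 70.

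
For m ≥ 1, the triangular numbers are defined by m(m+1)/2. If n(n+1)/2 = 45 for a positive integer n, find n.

Set n(n+1)/2 = 45, giving n² + n − 90 = 0.
The discriminant is 1 + 8·45 = 361, and √361 = 19.
So n = (-1 + 19) / 2 = 18/2 = 9.

9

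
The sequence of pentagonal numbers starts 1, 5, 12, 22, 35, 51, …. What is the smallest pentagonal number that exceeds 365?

376

Solve n(3n−1)/2 > 365 for integer n.
The largest n with value ≤ 365 is 15 (since 330 ≤ 365 < 376), so the first above is n = 16, value 376.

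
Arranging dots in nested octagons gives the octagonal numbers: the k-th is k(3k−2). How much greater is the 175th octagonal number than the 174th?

1045

Consecutive octagonal numbers differ by 6n − 5: here 6·175 − 5 = 1045.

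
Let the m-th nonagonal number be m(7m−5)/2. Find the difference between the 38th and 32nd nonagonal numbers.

1455

38·(7·38 − 5)/2 = 4959 and 32·(7·32 − 5)/2 = 3504.
Difference: 4959 − 3504 = 1455.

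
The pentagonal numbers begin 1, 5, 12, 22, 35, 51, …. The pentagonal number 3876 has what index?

Set n(3n−1)/2 = 3876, giving 3n² − n − 7752 = 0.
The discriminant is 1 + 24·3876 = 93025, and √93025 = 305.
So n = (1 + 305) / 6 = 306/6 = 51.

51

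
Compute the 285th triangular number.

40755

The 285th triangular number is n(n+1)/2 with n = 285.
285·286/2 = 81510/2 = 40755.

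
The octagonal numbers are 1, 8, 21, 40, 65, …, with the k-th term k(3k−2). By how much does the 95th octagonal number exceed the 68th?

95·(3·95 − 2) = 26885 and 68·(3·68 − 2) = 13736.
Difference: 26885 − 13736 = 13149.

13149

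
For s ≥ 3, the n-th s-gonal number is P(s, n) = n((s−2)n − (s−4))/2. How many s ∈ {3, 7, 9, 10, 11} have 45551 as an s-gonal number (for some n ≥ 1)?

1

s = 3: P(3, 301) = 45451 and P(3, 302) = 45753; 45551 is not s-gonal.
s = 7: P(7, 135) = 45360 and P(7, 136) = 46036; 45551 is not s-gonal.
s = 9: P(9, 114) = 45201 and P(9, 115) = 46000; 45551 is not s-gonal.
s = 10: P(10, 107) = 45475 and P(10, 108) = 46332; 45551 is not s-gonal.
s = 11: P(11, 101) = 45551. ✓
Hits: s ∈ {11} → 1.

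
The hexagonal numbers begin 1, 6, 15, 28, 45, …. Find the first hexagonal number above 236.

Solve n(2n−1) > 236 for integer n.
The largest n with value ≤ 236 is 11 (since 231 ≤ 236 < 276), so the first above is n = 12, value 276.

276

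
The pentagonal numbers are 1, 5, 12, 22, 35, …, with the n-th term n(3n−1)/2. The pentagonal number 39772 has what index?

163

Set n(3n−1)/2 = 39772, giving 3n² − n − 79544 = 0.
The discriminant is 1 + 24·39772 = 954529, and √954529 = 977.
So n = (1 + 977) / 6 = 978/6 = 163.
Check: 163·(3·163 − 1)/2 = 39772. ✓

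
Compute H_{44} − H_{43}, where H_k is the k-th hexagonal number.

173

Consecutive hexagonal numbers differ by 4n − 3: here 4·44 − 3 = 173.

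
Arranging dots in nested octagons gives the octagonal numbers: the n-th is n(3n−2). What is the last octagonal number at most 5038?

4961

Solve n(3n−2) ≤ 5038 for integer n.
n = 41 gives 4961 ≤ 5038, while n = 42 gives 5208 > 5038; so the answer is 4961.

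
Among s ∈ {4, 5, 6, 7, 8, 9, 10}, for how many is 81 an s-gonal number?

2

s = 4: P(4, 9) = 81. ✓
s = 5: P(5, 7) = 70 and P(5, 8) = 92; 81 is not s-gonal.
s = 6: P(6, 6) = 66 and P(6, 7) = 91; 81 is not s-gonal.
s = 7: P(7, 6) = 81. ✓
s = 8: P(8, 5) = 65 and P(8, 6) = 96; 81 is not s-gonal.
s = 9: P(9, 5) = 75 and P(9, 6) = 111; 81 is not s-gonal.
s = 10: P(10, 4) = 52 and P(10, 5) = 85; 81 is not s-gonal.
Hits: s ∈ {4, 7} → 2.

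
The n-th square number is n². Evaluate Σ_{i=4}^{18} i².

Σ_{i=4}^{18} i² = 2109 − 14 = 2095.

2095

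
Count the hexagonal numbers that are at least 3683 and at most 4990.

7

The n-th hexagonal number is n(2n−1).
Smallest index with value ≥ 3683: n = 44 (giving 3828).
Largest index with value ≤ 4990: n = 50 (giving 4950).
Indices 44 through 50: 7 terms.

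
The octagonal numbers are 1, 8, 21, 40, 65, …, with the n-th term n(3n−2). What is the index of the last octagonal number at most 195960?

255

Solve n(3n−2) ≤ 195960 for integer n.
n = 255 gives 194565 ≤ 195960, while n = 256 gives 196096 > 195960; so the answer is index 255.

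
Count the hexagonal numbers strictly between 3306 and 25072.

The n-th hexagonal number is n(2n−1).
Smallest index with value > 3306: n = 41 (giving 3321).
Largest index with value < 25072: n = 112 (giving 24976).
Indices 41 through 112: 72 terms.

72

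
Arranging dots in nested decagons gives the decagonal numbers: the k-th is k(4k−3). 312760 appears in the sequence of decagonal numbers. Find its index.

280

Set n(4n−3) = 312760, giving 4n² − 3n − 312760 = 0.
The discriminant is 9 + 16·312760 = 5004169, and √5004169 = 2237.
So n = (3 + 2237) / 8 = 2240/8 = 280.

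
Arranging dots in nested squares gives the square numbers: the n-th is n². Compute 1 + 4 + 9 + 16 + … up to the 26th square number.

Σ_{i=1}^{26} i² = 26·27·53/6 = 6201.

6201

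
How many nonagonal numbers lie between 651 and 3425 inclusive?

18

The n-th nonagonal number is n(7n−5)/2.
Smallest index with value ≥ 651: n = 14 (giving 651).
Largest index with value ≤ 3425: n = 31 (giving 3286).
Indices 14 through 31: 18 terms.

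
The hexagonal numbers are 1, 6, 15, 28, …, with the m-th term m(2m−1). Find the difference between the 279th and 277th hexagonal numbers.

2222

279·(2·279 − 1) = 155403 and 277·(2·277 − 1) = 153181.
Difference: 155403 − 153181 = 2222.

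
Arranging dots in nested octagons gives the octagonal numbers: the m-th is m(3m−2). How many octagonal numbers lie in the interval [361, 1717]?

13

The n-th octagonal number is n(3n−2).
Smallest index with value ≥ 361: n = 12 (giving 408).
Largest index with value ≤ 1717: n = 24 (giving 1680).
Indices 12 through 24: 13 terms.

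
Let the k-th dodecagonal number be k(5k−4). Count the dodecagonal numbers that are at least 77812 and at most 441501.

172

The n-th dodecagonal number is n(5n−4).
Smallest index with value ≥ 77812: n = 126 (giving 78876).
Largest index with value ≤ 441501: n = 297 (giving 439857).
Indices 126 through 297: 172 terms.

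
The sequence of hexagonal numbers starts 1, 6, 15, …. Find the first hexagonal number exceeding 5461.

5565

Solve n(2n−1) > 5461 for integer n.
The largest n with value ≤ 5461 is 52 (since 5356 ≤ 5461 < 5565), so the first above is n = 53, value 5565.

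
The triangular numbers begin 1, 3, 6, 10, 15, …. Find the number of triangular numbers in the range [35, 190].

12

The n-th triangular number is n(n+1)/2.
Smallest index with value ≥ 35: n = 8 (giving 36).
Largest index with value ≤ 190: n = 19 (giving 190).
Indices 8 through 19: 12 terms.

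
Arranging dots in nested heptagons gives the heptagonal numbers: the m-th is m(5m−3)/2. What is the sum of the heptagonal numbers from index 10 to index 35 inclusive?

35685

Σ i(5i−3)/2 = (5Σi² − 3Σi) / 2 over i = 10..35.
Σi = 630 − 45 = 585 and Σi² = 14910 − 285 = 14625.
(5·14625 − 3·585) / 2 = 71370/2 = 35685.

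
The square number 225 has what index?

15

We need n² = 225, so n = √225 = 15.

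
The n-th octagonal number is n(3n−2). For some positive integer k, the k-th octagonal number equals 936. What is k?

18

Set n(3n−2) = 936, giving 3n² − 2n − 936 = 0.
The discriminant is 4 + 12·936 = 11236, and √11236 = 106.
So n = (2 + 106) / 6 = 108/6 = 18.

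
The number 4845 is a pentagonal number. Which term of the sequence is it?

57

Set n(3n−1)/2 = 4845, giving 3n² − n − 9690 = 0.
The discriminant is 1 + 24·4845 = 116281, and √116281 = 341.
So n = (1 + 341) / 6 = 342/6 = 57.
Check: 57·(3·57 − 1)/2 = 4845. ✓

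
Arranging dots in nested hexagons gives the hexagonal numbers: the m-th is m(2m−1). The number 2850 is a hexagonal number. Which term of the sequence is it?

38

Set n(2n−1) = 2850, giving 2n² − n − 2850 = 0.
The discriminant is 1 + 8·2850 = 22801, and √22801 = 151.
So n = (1 + 151) / 4 = 152/4 = 38.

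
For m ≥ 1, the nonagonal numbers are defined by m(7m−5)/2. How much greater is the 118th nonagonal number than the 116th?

118·(7·118 − 5)/2 = 48439 and 116·(7·116 − 5)/2 = 46806.
Difference: 48439 − 46806 = 1633.

1633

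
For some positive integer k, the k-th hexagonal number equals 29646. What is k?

122

Set n(2n−1) = 29646, giving 2n² − n − 29646 = 0.
So n = (1 + 487) / 4 = 488/4 = 122.
Check: 122·(2·122 − 1) = 29646. ✓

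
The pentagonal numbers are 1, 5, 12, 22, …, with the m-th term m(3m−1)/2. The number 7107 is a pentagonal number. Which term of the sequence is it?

69

Set n(3n−1)/2 = 7107, giving 3n² − n − 14214 = 0.
The discriminant is 1 + 24·7107 = 170569, and √170569 = 413.
So n = (1 + 413) / 6 = 414/6 = 69.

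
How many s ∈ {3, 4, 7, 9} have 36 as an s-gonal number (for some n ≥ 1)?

2

s = 3: P(3, 8) = 36. ✓
s = 4: P(4, 6) = 36. ✓
s = 7: P(7, 4) = 34 and P(7, 5) = 55; 36 is not s-gonal.
s = 9: P(9, 3) = 24 and P(9, 4) = 46; 36 is not s-gonal.
Hits: s ∈ {3, 4} → 2.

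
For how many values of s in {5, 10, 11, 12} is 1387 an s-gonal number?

s = 5: P(5, 30) = 1335 and P(5, 31) = 1426; 1387 is not s-gonal.
s = 10: P(10, 19) = 1387. ✓
s = 11: P(11, 17) = 1241 and P(11, 18) = 1395; 1387 is not s-gonal.
s = 12: P(12, 17) = 1377 and P(12, 18) = 1548; 1387 is not s-gonal.
Hits: s ∈ {10} → 1.

1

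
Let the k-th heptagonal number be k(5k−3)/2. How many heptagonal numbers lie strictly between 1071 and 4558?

21

The n-th heptagonal number is n(5n−3)/2.
Smallest index with value > 1071: n = 22 (giving 1177).
Largest index with value < 4558: n = 42 (giving 4347).
Indices 22 through 42: 21 terms.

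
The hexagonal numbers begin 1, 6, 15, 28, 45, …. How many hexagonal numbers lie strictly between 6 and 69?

4

The n-th hexagonal number is n(2n−1).
Smallest index with value > 6: n = 3 (giving 15).
Largest index with value < 69: n = 6 (giving 66).
Indices 3 through 6: 4 terms.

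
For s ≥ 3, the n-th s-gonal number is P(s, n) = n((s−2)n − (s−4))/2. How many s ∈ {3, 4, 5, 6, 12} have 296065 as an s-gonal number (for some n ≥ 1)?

s = 3: P(3, 769) = 296065. ✓
s = 4: P(4, 544) = 295936 and P(4, 545) = 297025; 296065 is not s-gonal.
s = 5: P(5, 444) = 295482 and P(5, 445) = 296815; 296065 is not s-gonal.
s = 6: P(6, 385) = 296065. ✓
s = 12: P(12, 243) = 294273 and P(12, 244) = 296704; 296065 is not s-gonal.
Hits: s ∈ {3, 6} → 2.

2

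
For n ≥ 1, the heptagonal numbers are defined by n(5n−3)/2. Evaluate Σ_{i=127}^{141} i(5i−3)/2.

Σ i(5i−3)/2 = (5Σi² − 3Σi) / 2 over i = 127..141.
Σi = 10011 − 8001 = 2010 and Σi² = 944371 − 674751 = 269620.
(5·269620 − 3·2010) / 2 = 1342070/2 = 671035.

671035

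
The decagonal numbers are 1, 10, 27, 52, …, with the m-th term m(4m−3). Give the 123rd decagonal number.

60147

The 123rd decagonal number is n(4n−3) with n = 123.
123·(4·123 − 3) = 123·489 = 60147.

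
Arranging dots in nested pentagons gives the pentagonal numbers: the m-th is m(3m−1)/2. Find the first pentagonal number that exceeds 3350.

Solve n(3n−1)/2 > 3350 for integer n.
The largest n with value ≤ 3350 is 47 (since 3290 ≤ 3350 < 3432), so the first above is n = 48, value 3432.

3432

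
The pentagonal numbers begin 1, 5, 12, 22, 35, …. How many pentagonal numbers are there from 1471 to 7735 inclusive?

The n-th pentagonal number is n(3n−1)/2.
Smallest index with value ≥ 1471: n = 32 (giving 1520).
Largest index with value ≤ 7735: n = 71 (giving 7526).
Indices 32 through 71: 40 terms.

40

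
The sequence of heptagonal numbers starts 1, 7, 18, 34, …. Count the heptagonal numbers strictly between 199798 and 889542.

The n-th heptagonal number is n(5n−3)/2.
Smallest index with value > 199798: n = 284 (giving 201214).
Largest index with value < 889542: n = 596 (giving 887146).
Indices 284 through 596: 313 terms.

313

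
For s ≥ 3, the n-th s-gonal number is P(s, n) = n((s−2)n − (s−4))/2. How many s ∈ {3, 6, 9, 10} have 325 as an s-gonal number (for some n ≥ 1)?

3

s = 3: P(3, 25) = 325. ✓
s = 6: P(6, 13) = 325. ✓
s = 9: P(9, 10) = 325. ✓
s = 10: P(10, 9) = 297 and P(10, 10) = 370; 325 is not s-gonal.
Hits: s ∈ {3, 6, 9} → 3.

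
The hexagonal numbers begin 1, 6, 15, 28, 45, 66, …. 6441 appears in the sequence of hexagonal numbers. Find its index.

Set n(2n−1) = 6441, giving 2n² − n − 6441 = 0.
The discriminant is 1 + 8·6441 = 51529, and √51529 = 227.
So n = (1 + 227) / 4 = 228/4 = 57.

57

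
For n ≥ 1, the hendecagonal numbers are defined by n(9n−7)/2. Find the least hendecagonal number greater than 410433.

412080

Solve n(9n−7)/2 > 410433 for integer n.
The largest n with value ≤ 410433 is 302 (since 409361 ≤ 410433 < 412080), so the first above is n = 303, value 412080.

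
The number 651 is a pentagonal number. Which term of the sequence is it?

Set n(3n−1)/2 = 651, giving 3n² − n − 1302 = 0.
The discriminant is 1 + 24·651 = 15625, and √15625 = 125.
So n = (1 + 125) / 6 = 126/6 = 21.

21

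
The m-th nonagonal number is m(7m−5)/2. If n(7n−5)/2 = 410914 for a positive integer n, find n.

343

Set n(7n−5)/2 = 410914, giving 7n² − 5n − 821828 = 0.
The discriminant is 25 + 56·410914 = 23011209, and √23011209 = 4797.
So n = (5 + 4797) / 14 = 4802/14 = 343.
Check: 343·(7·343 − 5)/2 = 410914. ✓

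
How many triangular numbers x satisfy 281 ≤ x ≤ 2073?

The n-th triangular number is n(n+1)/2.
Smallest index with value ≥ 281: n = 24 (giving 300).
Largest index with value ≤ 2073: n = 63 (giving 2016).
Indices 24 through 63: 40 terms.

40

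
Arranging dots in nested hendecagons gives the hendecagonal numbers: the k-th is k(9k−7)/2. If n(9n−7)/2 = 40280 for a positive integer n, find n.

Set n(9n−7)/2 = 40280, giving 9n² − 7n − 80560 = 0.
The discriminant is 49 + 72·40280 = 2900209, and √2900209 = 1703.
So n = (7 + 1703) / 18 = 1710/18 = 95.

95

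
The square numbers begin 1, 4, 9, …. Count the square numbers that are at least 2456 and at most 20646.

94

The n-th square number is n².
Smallest index with value ≥ 2456: n = 50 (giving 2500).
Largest index with value ≤ 20646: n = 143 (giving 20449).
Indices 50 through 143: 94 terms.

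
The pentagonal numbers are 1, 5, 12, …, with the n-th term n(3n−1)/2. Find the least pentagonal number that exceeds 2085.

2147

Solve n(3n−1)/2 > 2085 for integer n.
The largest n with value ≤ 2085 is 37 (since 2035 ≤ 2085 < 2147), so the first above is n = 38, value 2147.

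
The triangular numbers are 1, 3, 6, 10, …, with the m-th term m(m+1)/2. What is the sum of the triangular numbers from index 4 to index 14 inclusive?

550

Σ i(i+1)/2 = (Σi² + Σi) / 2 over i = 4..14.
Σi = 105 − 6 = 99 and Σi² = 1015 − 14 = 1001.
(1·1001 + 1·99) / 2 = 1100/2 = 550.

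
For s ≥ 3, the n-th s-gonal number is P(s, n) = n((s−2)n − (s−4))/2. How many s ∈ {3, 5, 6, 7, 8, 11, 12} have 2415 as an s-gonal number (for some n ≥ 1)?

2

s = 3: P(3, 69) = 2415. ✓
s = 5: P(5, 40) = 2380 and P(5, 41) = 2501; 2415 is not s-gonal.
s = 6: P(6, 35) = 2415. ✓
s = 7: P(7, 31) = 2356 and P(7, 32) = 2512; 2415 is not s-gonal.
s = 8: P(8, 28) = 2296 and P(8, 29) = 2465; 2415 is not s-gonal.
s = 11: P(11, 23) = 2300 and P(11, 24) = 2508; 2415 is not s-gonal.
s = 12: P(12, 22) = 2332 and P(12, 23) = 2553; 2415 is not s-gonal.
Hits: s ∈ {3, 6} → 2.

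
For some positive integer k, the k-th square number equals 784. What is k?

28

We need n² = 784, so n = √784 = 28.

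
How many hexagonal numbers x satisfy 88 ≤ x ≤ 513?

The n-th hexagonal number is n(2n−1).
Smallest index with value ≥ 88: n = 7 (giving 91).
Largest index with value ≤ 513: n = 16 (giving 496).
Indices 7 through 16: 10 terms.

10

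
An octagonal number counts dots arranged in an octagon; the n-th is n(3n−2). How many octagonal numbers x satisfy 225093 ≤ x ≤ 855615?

The n-th octagonal number is n(3n−2).
Smallest index with value ≥ 225093: n = 275 (giving 226325).
Largest index with value ≤ 855615: n = 534 (giving 854400).
Indices 275 through 534: 260 terms.

260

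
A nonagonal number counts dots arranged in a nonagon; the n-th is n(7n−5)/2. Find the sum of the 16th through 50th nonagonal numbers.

143010

Σ i(7i−5)/2 = (7Σi² − 5Σi) / 2 over i = 16..50.
Σi = 1275 − 120 = 1155 and Σi² = 42925 − 1240 = 41685.
(7·41685 − 5·1155) / 2 = 286020/2 = 143010.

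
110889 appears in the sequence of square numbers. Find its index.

We need n² = 110889, so n = √110889 = 333.

333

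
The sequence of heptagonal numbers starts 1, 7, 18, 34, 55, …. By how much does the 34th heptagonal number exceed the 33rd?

166

Consecutive heptagonal numbers differ by 5n − 4: here 5·34 − 4 = 166.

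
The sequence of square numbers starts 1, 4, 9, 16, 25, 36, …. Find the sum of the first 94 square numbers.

281295

Σ_{i=1}^{94} i² = 94·95·189/6 = 281295.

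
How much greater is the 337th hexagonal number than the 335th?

2686

337·(2·337 − 1) = 226801 and 335·(2·335 − 1) = 224115.
Difference: 226801 − 224115 = 2686.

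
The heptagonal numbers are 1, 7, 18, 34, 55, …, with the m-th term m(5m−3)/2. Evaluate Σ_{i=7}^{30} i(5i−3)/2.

Σ i(5i−3)/2 = (5Σi² − 3Σi) / 2 over i = 7..30.
Σi = 465 − 21 = 444 and Σi² = 9455 − 91 = 9364.
(5·9364 − 3·444) / 2 = 45488/2 = 22744.

22744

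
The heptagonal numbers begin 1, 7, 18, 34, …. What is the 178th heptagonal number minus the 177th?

Consecutive heptagonal numbers differ by 5n − 4: here 5·178 − 4 = 886.

886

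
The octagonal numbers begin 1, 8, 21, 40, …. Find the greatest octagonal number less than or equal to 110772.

110208

Solve n(3n−2) ≤ 110772 for integer n.
n = 192 gives 110208 ≤ 110772, while n = 193 gives 111361 > 110772; so the answer is 110208.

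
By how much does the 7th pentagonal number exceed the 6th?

Consecutive pentagonal numbers differ by 3n − 2: here 3·7 − 2 = 19.

19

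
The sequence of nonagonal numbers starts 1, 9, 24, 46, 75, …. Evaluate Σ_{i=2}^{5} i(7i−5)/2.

Σ i(7i−5)/2 = (7Σi² − 5Σi) / 2 over i = 2..5.
Σi = 15 − 1 = 14 and Σi² = 55 − 1 = 54.
(7·54 − 5·14) / 2 = 308/2 = 154.

154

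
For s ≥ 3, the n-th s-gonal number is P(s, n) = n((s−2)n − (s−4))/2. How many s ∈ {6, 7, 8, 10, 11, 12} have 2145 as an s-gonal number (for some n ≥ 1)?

s = 6: P(6, 33) = 2145. ✓
s = 7: P(7, 29) = 2059 and P(7, 30) = 2205; 2145 is not s-gonal.
s = 8: P(8, 27) = 2133 and P(8, 28) = 2296; 2145 is not s-gonal.
s = 10: P(10, 23) = 2047 and P(10, 24) = 2232; 2145 is not s-gonal.
s = 11: P(11, 22) = 2101 and P(11, 23) = 2300; 2145 is not s-gonal.
s = 12: P(12, 21) = 2121 and P(12, 22) = 2332; 2145 is not s-gonal.
Hits: s ∈ {6} → 1.

1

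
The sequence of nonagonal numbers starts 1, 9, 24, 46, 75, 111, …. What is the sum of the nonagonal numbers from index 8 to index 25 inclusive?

18105

Σ i(7i−5)/2 = (7Σi² − 5Σi) / 2 over i = 8..25.
Σi = 325 − 28 = 297 and Σi² = 5525 − 140 = 5385.
(7·5385 − 5·297) / 2 = 36210/2 = 18105.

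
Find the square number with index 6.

The 6th square number is n² with n = 6.
6² = 36.

36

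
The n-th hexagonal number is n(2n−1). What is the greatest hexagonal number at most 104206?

103740

Solve n(2n−1) ≤ 104206 for integer n.
n = 228 gives 103740 ≤ 104206, while n = 229 gives 104653 > 104206; so the answer is 103740.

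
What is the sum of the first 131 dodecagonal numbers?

3755246

Σ i(5i−4) = 5Σi² − 4Σi over i = 1..131.
Σi = 8646 and Σi² = 757966.
5·757966 − 4·8646 = 3755246.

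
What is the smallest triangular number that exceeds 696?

Solve n(n+1)/2 > 696 for integer n.
The largest n with value ≤ 696 is 36 (since 666 ≤ 696 < 703), so the first above is n = 37, value 703.

703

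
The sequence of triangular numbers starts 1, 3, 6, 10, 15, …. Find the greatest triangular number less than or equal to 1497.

1485

Solve n(n+1)/2 ≤ 1497 for integer n.
n = 54 gives 1485 ≤ 1497, while n = 55 gives 1540 > 1497; so the answer is 1485.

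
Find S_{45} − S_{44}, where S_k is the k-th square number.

n² − (n−1)² = 2n − 1, so 45² − 44² = 2·45 − 1 = 89.

89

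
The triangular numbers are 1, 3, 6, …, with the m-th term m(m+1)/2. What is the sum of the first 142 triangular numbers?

487344

Σ i(i+1)/2 = (Σi² + Σi) / 2 over i = 1..142.
Σi = 10153 and Σi² = 964535.
(1·964535 + 1·10153) / 2 = 974688/2 = 487344.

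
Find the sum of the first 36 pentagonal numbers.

23976

Σ i(3i−1)/2 = (3Σi² − Σi) / 2 over i = 1..36.
Σi = 666 and Σi² = 16206.
(3·16206 − 1·666) / 2 = 47952/2 = 23976.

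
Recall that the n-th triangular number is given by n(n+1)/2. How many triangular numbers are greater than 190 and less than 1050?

26

The n-th triangular number is n(n+1)/2.
Smallest index with value > 190: n = 20 (giving 210).
Largest index with value < 1050: n = 45 (giving 1035).
Indices 20 through 45: 26 terms.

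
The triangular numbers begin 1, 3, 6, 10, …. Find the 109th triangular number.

5995

The 109th triangular number is n(n+1)/2 with n = 109.
109·110/2 = 11990/2 = 5995.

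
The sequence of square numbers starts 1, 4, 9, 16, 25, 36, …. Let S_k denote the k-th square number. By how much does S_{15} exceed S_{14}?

29

n² − (n−1)² = 2n − 1, so 15² − 14² = 2·15 − 1 = 29.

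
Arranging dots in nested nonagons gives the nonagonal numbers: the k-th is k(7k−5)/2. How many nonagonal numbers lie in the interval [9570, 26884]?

The n-th nonagonal number is n(7n−5)/2.
Smallest index with value ≥ 9570: n = 53 (giving 9699).
Largest index with value ≤ 26884: n = 88 (giving 26884).
Indices 53 through 88: 36 terms.

36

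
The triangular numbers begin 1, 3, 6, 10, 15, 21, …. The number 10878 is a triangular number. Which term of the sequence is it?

Set n(n+1)/2 = 10878, giving n² + n − 21756 = 0.
The discriminant is 1 + 8·10878 = 87025, and √87025 = 295.
So n = (-1 + 295) / 2 = 294/2 = 147.

147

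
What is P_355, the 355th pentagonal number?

188860

355·(3·355 − 1)/2 = 355·1064/2 = 355·532 = 188860.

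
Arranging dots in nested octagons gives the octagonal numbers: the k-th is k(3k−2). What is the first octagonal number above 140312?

Solve n(3n−2) > 140312 for integer n.
The largest n with value ≤ 140312 is 216 (since 139536 ≤ 140312 < 140833), so the first above is n = 217, value 140833.

140833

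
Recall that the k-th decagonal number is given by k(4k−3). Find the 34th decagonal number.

4522

The 34th decagonal number is n(4n−3) with n = 34.
34·(4·34 − 3) = 34·133 = 4522.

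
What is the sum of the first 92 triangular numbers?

134044

Σ i(i+1)/2 = (Σi² + Σi) / 2 over i = 1..92.
Σi = 4278 and Σi² = 263810.
(1·263810 + 1·4278) / 2 = 268088/2 = 134044.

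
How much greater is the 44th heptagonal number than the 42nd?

44·(5·44 − 3)/2 = 4774 and 42·(5·42 − 3)/2 = 4347.
Difference: 4774 − 4347 = 427.

427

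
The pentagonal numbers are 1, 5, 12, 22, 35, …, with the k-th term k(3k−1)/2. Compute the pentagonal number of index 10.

145

The 10th pentagonal number is n(3n−1)/2 with n = 10.
10·(3·10 − 1)/2 = 10·29/2 = 145.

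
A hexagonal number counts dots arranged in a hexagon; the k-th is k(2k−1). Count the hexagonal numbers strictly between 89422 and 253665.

The n-th hexagonal number is n(2n−1).
Smallest index with value > 89422: n = 212 (giving 89676).
Largest index with value < 253665: n = 356 (giving 253116).
Indices 212 through 356: 145 terms.

145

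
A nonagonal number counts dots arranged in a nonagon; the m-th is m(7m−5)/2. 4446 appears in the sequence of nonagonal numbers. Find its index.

36

Set n(7n−5)/2 = 4446, giving 7n² − 5n − 8892 = 0.
The discriminant is 25 + 56·4446 = 249001, and √249001 = 499.
So n = (5 + 499) / 14 = 504/14 = 36.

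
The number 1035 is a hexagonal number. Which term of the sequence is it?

23

Set n(2n−1) = 1035, giving 2n² − n − 1035 = 0.
The discriminant is 1 + 8·1035 = 8281, and √8281 = 91.
So n = (1 + 91) / 4 = 92/4 = 23.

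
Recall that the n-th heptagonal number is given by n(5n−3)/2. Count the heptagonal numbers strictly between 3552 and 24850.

62

The n-th heptagonal number is n(5n−3)/2.
Smallest index with value > 3552: n = 38 (giving 3553).
Largest index with value < 24850: n = 99 (giving 24354).
Indices 38 through 99: 62 terms.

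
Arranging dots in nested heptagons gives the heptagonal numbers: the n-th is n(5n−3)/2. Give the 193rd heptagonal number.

The 193rd heptagonal number is n(5n−3)/2 with n = 193.
193·(5·193 − 3)/2 = 193·962/2 = 193·481 = 92833.

92833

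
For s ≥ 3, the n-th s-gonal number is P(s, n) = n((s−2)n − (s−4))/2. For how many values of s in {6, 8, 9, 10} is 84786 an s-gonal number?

s = 6: P(6, 206) = 84666 and P(6, 207) = 85491; 84786 is not s-gonal.
s = 8: P(8, 168) = 84336 and P(8, 169) = 85345; 84786 is not s-gonal.
s = 9: P(9, 156) = 84786. ✓
s = 10: P(10, 145) = 83665 and P(10, 146) = 84826; 84786 is not s-gonal.
Hits: s ∈ {9} → 1.

1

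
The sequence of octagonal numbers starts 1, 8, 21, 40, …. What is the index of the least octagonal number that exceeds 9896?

Solve n(3n−2) > 9896 for integer n.
The largest n with value ≤ 9896 is 57 (since 9633 ≤ 9896 < 9976), so the first above is n = 58, value 9976.

58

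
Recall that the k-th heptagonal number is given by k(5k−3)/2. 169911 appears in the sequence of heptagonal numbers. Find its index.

Set n(5n−3)/2 = 169911, giving 5n² − 3n − 339822 = 0.
The discriminant is 9 + 40·169911 = 6796449, and √6796449 = 2607.
So n = (3 + 2607) / 10 = 2610/10 = 261.

261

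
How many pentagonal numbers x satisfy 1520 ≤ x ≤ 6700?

The n-th pentagonal number is n(3n−1)/2.
Smallest index with value ≥ 1520: n = 32 (giving 1520).
Largest index with value ≤ 6700: n = 67 (giving 6700).
Indices 32 through 67: 36 terms.

36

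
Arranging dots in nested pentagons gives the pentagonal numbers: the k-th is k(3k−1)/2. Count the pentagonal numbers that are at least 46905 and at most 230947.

216

The n-th pentagonal number is n(3n−1)/2.
Smallest index with value ≥ 46905: n = 177 (giving 46905).
Largest index with value ≤ 230947: n = 392 (giving 230300).
Indices 177 through 392: 216 terms.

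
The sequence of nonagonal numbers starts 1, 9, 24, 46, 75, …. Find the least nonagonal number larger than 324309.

Solve n(7n−5)/2 > 324309 for integer n.
The largest n with value ≤ 324309 is 304 (since 322696 ≤ 324309 < 324825), so the first above is n = 305, value 324825.

324825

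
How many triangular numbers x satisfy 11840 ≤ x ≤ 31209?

The n-th triangular number is n(n+1)/2.
Smallest index with value ≥ 11840: n = 154 (giving 11935).
Largest index with value ≤ 31209: n = 249 (giving 31125).
Indices 154 through 249: 96 terms.

96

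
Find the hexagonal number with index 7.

91

The 7th hexagonal number is n(2n−1) with n = 7.
7·(2·7 − 1) = 7·13 = 91.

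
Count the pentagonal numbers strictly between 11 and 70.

The n-th pentagonal number is n(3n−1)/2.
Smallest index with value > 11: n = 3 (giving 12).
Largest index with value < 70: n = 6 (giving 51).
Indices 3 through 6: 4 terms.

4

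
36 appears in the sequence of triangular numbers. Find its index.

Set n(n+1)/2 = 36, giving n² + n − 72 = 0.
So n = (-1 + 17) / 2 = 16/2 = 8.
Check: 8·9/2 = 36. ✓

8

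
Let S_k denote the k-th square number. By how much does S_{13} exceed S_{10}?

13² = 169 and 10² = 100.
Difference: 169 − 100 = 69.

69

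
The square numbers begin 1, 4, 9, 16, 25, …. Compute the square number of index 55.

55² = 3025.

3025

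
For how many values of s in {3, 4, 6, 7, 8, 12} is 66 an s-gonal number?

2

s = 3: P(3, 11) = 66. ✓
s = 4: P(4, 8) = 64 and P(4, 9) = 81; 66 is not s-gonal.
s = 6: P(6, 6) = 66. ✓
s = 7: P(7, 5) = 55 and P(7, 6) = 81; 66 is not s-gonal.
s = 8: P(8, 5) = 65 and P(8, 6) = 96; 66 is not s-gonal.
s = 12: P(12, 4) = 64 and P(12, 5) = 105; 66 is not s-gonal.
Hits: s ∈ {3, 6} → 2.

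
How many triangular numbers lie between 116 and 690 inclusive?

22

The n-th triangular number is n(n+1)/2.
Smallest index with value ≥ 116: n = 15 (giving 120).
Largest index with value ≤ 690: n = 36 (giving 666).
Indices 15 through 36: 22 terms.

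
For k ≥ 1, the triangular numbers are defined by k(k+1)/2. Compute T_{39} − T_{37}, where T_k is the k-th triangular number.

77

39·40/2 = 780 and 37·38/2 = 703.
Difference: 780 − 703 = 77.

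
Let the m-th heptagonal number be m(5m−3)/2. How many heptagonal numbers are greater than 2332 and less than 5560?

17

The n-th heptagonal number is n(5n−3)/2.
Smallest index with value > 2332: n = 31 (giving 2356).
Largest index with value < 5560: n = 47 (giving 5452).
Indices 31 through 47: 17 terms.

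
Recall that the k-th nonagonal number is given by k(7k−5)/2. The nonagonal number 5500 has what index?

Set n(7n−5)/2 = 5500, giving 7n² − 5n − 11000 = 0.
The discriminant is 25 + 56·5500 = 308025, and √308025 = 555.
So n = (5 + 555) / 14 = 560/14 = 40.

40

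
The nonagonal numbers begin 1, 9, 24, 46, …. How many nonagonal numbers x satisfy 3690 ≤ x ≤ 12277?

27

The n-th nonagonal number is n(7n−5)/2.
Smallest index with value ≥ 3690: n = 33 (giving 3729).
Largest index with value ≤ 12277: n = 59 (giving 12036).
Indices 33 through 59: 27 terms.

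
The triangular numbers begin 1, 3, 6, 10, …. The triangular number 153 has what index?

Set n(n+1)/2 = 153, giving n² + n − 306 = 0.
The discriminant is 1 + 8·153 = 1225, and √1225 = 35.
So n = (-1 + 35) / 2 = 34/2 = 17.

17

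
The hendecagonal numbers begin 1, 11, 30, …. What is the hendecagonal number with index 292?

382666

The 292nd hendecagonal number is n(9n−7)/2 with n = 292.
292·(9·292 − 7)/2 = 292·2621/2 = 382666.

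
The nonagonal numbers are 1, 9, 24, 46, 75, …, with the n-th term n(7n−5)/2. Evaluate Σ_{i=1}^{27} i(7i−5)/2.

Σ i(7i−5)/2 = (7Σi² − 5Σi) / 2 over i = 1..27.
Σi = 378 and Σi² = 6930.
(7·6930 − 5·378) / 2 = 46620/2 = 23310.

23310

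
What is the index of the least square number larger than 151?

13

Solve n² > 151 for integer n.
The largest n with value ≤ 151 is 12 (since 144 ≤ 151 < 169), so the first above is n = 13, value 169.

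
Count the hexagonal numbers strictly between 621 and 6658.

The n-th hexagonal number is n(2n−1).
Smallest index with value > 621: n = 18 (giving 630).
Largest index with value < 6658: n = 57 (giving 6441).
Indices 18 through 57: 40 terms.

40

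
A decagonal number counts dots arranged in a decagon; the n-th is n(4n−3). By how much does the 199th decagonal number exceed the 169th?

44070

199·(4·199 − 3) = 157807 and 169·(4·169 − 3) = 113737.
Difference: 157807 − 113737 = 44070.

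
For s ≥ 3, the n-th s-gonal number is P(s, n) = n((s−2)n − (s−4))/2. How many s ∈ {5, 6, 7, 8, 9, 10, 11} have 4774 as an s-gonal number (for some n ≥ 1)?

s = 5: P(5, 56) = 4676 and P(5, 57) = 4845; 4774 is not s-gonal.
s = 6: P(6, 49) = 4753 and P(6, 50) = 4950; 4774 is not s-gonal.
s = 7: P(7, 44) = 4774. ✓
s = 8: P(8, 40) = 4720 and P(8, 41) = 4961; 4774 is not s-gonal.
s = 9: P(9, 37) = 4699 and P(9, 38) = 4959; 4774 is not s-gonal.
s = 10: P(10, 34) = 4522 and P(10, 35) = 4795; 4774 is not s-gonal.
s = 11: P(11, 32) = 4496 and P(11, 33) = 4785; 4774 is not s-gonal.
Hits: s ∈ {7} → 1.

1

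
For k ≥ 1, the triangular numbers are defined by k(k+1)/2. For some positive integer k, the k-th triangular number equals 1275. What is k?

50

Set n(n+1)/2 = 1275, giving n² + n − 2550 = 0.
The discriminant is 1 + 8·1275 = 10201, and √10201 = 101.
So n = (-1 + 101) / 2 = 100/2 = 50.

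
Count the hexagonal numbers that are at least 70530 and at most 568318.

The n-th hexagonal number is n(2n−1).
Smallest index with value ≥ 70530: n = 189 (giving 71253).
Largest index with value ≤ 568318: n = 533 (giving 567645).
Indices 189 through 533: 345 terms.

345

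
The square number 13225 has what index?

We need n² = 13225, so n = √13225 = 115.
Check: 115² = 13225. ✓

115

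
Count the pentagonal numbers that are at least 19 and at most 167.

7

The n-th pentagonal number is n(3n−1)/2.
Smallest index with value ≥ 19: n = 4 (giving 22).
Largest index with value ≤ 167: n = 10 (giving 145).
Indices 4 through 10: 7 terms.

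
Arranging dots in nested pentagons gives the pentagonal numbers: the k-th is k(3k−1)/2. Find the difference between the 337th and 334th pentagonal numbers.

337·(3·337 − 1)/2 = 170185 and 334·(3·334 − 1)/2 = 167167.
Difference: 170185 − 167167 = 3018.

3018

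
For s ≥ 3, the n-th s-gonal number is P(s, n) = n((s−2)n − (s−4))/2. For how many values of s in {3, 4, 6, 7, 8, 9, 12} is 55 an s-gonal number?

2

s = 3: P(3, 10) = 55. ✓
s = 4: P(4, 7) = 49 and P(4, 8) = 64; 55 is not s-gonal.
s = 6: P(6, 5) = 45 and P(6, 6) = 66; 55 is not s-gonal.
s = 7: P(7, 5) = 55. ✓
s = 8: P(8, 4) = 40 and P(8, 5) = 65; 55 is not s-gonal.
s = 9: P(9, 4) = 46 and P(9, 5) = 75; 55 is not s-gonal.
s = 12: P(12, 3) = 33 and P(12, 4) = 64; 55 is not s-gonal.
Hits: s ∈ {3, 7} → 2.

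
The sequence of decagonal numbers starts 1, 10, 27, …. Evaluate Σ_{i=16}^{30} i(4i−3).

Σ i(4i−3) = 4Σi² − 3Σi over i = 16..30.
Σi = 465 − 120 = 345 and Σi² = 9455 − 1240 = 8215.
4·8215 − 3·345 = 31825.

31825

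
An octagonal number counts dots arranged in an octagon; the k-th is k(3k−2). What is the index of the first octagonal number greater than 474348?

398

Solve n(3n−2) > 474348 for integer n.
The largest n with value ≤ 474348 is 397 (since 472033 ≤ 474348 < 474416), so the first above is n = 398, value 474416.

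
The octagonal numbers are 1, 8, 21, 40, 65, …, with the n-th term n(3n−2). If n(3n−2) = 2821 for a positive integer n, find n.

Set n(3n−2) = 2821, giving 3n² − 2n − 2821 = 0.
The discriminant is 4 + 12·2821 = 33856, and √33856 = 184.
So n = (2 + 184) / 6 = 186/6 = 31.
Check: 31·(3·31 − 2) = 2821. ✓

31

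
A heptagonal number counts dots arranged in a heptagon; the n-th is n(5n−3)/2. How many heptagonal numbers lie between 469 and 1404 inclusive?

The n-th heptagonal number is n(5n−3)/2.
Smallest index with value ≥ 469: n = 14 (giving 469).
Largest index with value ≤ 1404: n = 24 (giving 1404).
Indices 14 through 24: 11 terms.

11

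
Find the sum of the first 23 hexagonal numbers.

8372

Σ i(2i−1) = 2Σi² − Σi over i = 1..23.
Σi = 276 and Σi² = 4324.
2·4324 − 1·276 = 8372.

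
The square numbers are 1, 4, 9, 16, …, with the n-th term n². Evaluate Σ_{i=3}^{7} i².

Σ_{i=3}^{7} i² = 140 − 5 = 135.

135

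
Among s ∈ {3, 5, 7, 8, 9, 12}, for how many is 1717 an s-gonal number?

1

s = 3: P(3, 58) = 1711 and P(3, 59) = 1770; 1717 is not s-gonal.
s = 5: P(5, 34) = 1717. ✓
s = 7: P(7, 26) = 1651 and P(7, 27) = 1782; 1717 is not s-gonal.
s = 8: P(8, 24) = 1680 and P(8, 25) = 1825; 1717 is not s-gonal.
s = 9: P(9, 22) = 1639 and P(9, 23) = 1794; 1717 is not s-gonal.
s = 12: P(12, 18) = 1548 and P(12, 19) = 1729; 1717 is not s-gonal.
Hits: s ∈ {5} → 1.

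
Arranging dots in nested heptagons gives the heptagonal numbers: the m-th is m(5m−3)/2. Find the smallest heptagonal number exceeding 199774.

199798

Solve n(5n−3)/2 > 199774 for integer n.
The largest n with value ≤ 199774 is 282 (since 198387 ≤ 199774 < 199798), so the first above is n = 283, value 199798.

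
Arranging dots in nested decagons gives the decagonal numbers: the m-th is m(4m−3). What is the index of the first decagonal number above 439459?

Solve n(4n−3) > 439459 for integer n.
The largest n with value ≤ 439459 is 331 (since 437251 ≤ 439459 < 439900), so the first above is n = 332, value 439900.

332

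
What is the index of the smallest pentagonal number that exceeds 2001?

37

Solve n(3n−1)/2 > 2001 for integer n.
The largest n with value ≤ 2001 is 36 (since 1926 ≤ 2001 < 2035), so the first above is n = 37, value 2035.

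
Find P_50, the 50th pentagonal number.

50·(3·50 − 1)/2 = 50·149/2 = 3725.

3725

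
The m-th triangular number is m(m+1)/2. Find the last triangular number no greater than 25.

21

Solve n(n+1)/2 ≤ 25 for integer n.
n = 6 gives 21 ≤ 25, while n = 7 gives 28 > 25; so the answer is 21.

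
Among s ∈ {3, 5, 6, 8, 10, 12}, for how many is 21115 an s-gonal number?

2

s = 3: P(3, 205) = 21115. ✓
s = 5: P(5, 118) = 20827 and P(5, 119) = 21182; 21115 is not s-gonal.
s = 6: P(6, 103) = 21115. ✓
s = 8: P(8, 84) = 21000 and P(8, 85) = 21505; 21115 is not s-gonal.
s = 10: P(10, 73) = 21097 and P(10, 74) = 21682; 21115 is not s-gonal.
s = 12: P(12, 65) = 20865 and P(12, 66) = 21516; 21115 is not s-gonal.
Hits: s ∈ {3, 6} → 2.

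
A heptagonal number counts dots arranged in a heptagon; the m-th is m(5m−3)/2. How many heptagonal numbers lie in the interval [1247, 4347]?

20

The n-th heptagonal number is n(5n−3)/2.
Smallest index with value ≥ 1247: n = 23 (giving 1288).
Largest index with value ≤ 4347: n = 42 (giving 4347).
Indices 23 through 42: 20 terms.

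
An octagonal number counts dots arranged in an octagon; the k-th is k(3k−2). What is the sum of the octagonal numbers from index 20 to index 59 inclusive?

200060

Σ i(3i−2) = 3Σi² − 2Σi over i = 20..59.
Σi = 1770 − 190 = 1580 and Σi² = 70210 − 2470 = 67740.
3·67740 − 2·1580 = 200060.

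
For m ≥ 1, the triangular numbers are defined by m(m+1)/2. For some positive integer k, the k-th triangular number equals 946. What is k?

Set n(n+1)/2 = 946, giving n² + n − 1892 = 0.
So n = (-1 + 87) / 2 = 86/2 = 43.
Check: 43·44/2 = 946. ✓

43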